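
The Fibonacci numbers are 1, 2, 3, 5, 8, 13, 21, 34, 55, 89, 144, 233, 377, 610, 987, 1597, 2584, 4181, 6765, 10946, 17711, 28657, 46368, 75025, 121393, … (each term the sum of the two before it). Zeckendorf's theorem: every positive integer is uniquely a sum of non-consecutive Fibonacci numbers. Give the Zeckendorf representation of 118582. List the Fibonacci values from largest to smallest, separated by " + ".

75025 ≤ 118582 < 121393, so take 75025; remainder 43557
28657 ≤ 43557 < 46368, so take 28657; remainder 14900
10946 ≤ 14900 < 17711, so take 10946; remainder 3954
2584 ≤ 3954 < 4181, so take 2584; remainder 1370
987 ≤ 1370 < 1597, so take 987; remainder 383
377 ≤ 383 < 610, so take 377; remainder 6
5 ≤ 6 < 8, so take 5; remainder 1
1 ≤ 1 < 2, so take 1; remainder 0
So 118582 = 75025 + 28657 + 10946 + 2584 + 987 + 377 + 5 + 1, with no two terms consecutive in the sequence.

75025 + 28657 + 10946 + 2584 + 987 + 377 + 5 + 1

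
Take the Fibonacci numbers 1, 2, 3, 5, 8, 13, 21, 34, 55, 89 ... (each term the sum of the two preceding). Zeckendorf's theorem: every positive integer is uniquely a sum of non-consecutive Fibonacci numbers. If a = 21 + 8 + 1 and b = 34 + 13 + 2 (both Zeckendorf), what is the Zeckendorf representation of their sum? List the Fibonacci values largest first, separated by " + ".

The two numbers are 30 and 49, so their sum is 79.
largest Fibonacci ≤ 79 is 55; 79 − 55 = 24
largest Fibonacci ≤ 24 is 21; 24 − 21 = 3
largest Fibonacci ≤ 3 is 3; 3 − 3 = 0

55 + 21 + 3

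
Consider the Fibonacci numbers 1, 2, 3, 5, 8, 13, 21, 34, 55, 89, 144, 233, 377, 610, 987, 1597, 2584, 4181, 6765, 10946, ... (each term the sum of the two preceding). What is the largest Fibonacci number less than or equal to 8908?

6765 ≤ 8908 < 10946, so the largest Fibonacci number not exceeding 8908 is 6765.

6765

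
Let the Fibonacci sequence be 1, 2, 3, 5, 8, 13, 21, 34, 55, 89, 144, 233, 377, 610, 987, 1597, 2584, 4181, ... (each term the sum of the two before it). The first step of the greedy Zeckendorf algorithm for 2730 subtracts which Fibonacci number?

2584

2584 ≤ 2730 < 4181, so the largest Fibonacci number not exceeding 2730 is 2584.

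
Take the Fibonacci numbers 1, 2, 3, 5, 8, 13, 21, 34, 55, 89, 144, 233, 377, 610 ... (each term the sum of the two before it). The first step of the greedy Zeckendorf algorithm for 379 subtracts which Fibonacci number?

377

377 ≤ 379 < 610, so the largest Fibonacci number not exceeding 379 is 377.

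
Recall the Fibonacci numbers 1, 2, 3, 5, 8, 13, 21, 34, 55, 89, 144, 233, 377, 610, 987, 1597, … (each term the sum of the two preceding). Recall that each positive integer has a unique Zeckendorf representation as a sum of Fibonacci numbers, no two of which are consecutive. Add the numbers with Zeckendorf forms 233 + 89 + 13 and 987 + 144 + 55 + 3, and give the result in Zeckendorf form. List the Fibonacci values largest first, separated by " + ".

The two numbers are 335 and 1189, so their sum is 1524.
largest Fibonacci ≤ 1524 is 987; 1524 − 987 = 537
largest Fibonacci ≤ 537 is 377; 537 − 377 = 160
largest Fibonacci ≤ 160 is 144; 160 − 144 = 16
largest Fibonacci ≤ 16 is 13; 16 − 13 = 3
largest Fibonacci ≤ 3 is 3; 3 − 3 = 0

987 + 377 + 144 + 13 + 3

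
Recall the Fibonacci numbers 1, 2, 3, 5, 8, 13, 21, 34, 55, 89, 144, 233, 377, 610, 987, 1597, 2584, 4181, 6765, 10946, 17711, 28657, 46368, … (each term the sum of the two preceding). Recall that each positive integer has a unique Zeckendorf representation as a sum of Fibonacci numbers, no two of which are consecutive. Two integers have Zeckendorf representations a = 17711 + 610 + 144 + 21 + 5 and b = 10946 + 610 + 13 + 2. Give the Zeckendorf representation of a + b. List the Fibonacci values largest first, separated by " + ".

The two numbers are 18491 and 11571, so their sum is 30062.
Repeatedly subtract the largest Fibonacci number that fits:
28657 ≤ 30062 < 46368, so take 28657; remainder 1405
987 ≤ 1405 < 1597, so take 987; remainder 418
377 ≤ 418 < 610, so take 377; remainder 41
34 ≤ 41 < 55, so take 34; remainder 7
5 ≤ 7 < 8, so take 5; remainder 2
2 ≤ 2 < 3, so take 2; remainder 0

28657 + 987 + 377 + 34 + 5 + 2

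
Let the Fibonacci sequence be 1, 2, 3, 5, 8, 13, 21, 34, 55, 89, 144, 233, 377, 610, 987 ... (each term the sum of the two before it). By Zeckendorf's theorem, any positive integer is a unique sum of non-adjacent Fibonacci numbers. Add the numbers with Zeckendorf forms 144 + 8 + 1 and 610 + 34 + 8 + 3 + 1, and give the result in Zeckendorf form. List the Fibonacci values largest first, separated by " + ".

610 + 144 + 55

The two numbers are 153 and 656, so their sum is 809.
809 − 610 = 199
199 − 144 = 55
55 − 55 = 0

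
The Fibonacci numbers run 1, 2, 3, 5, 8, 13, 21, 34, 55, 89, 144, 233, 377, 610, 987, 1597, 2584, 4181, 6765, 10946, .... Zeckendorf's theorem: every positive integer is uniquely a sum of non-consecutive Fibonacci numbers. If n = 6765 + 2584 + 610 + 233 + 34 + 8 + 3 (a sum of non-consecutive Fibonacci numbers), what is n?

10237

6765 + 2584 + 610 + 233 + 34 + 8 + 3 = 10237.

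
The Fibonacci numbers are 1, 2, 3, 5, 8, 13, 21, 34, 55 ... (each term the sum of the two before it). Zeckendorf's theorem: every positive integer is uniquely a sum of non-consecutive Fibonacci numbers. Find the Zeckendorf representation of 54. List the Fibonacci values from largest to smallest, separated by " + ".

take 34 (≤ 54); 54 − 34 = 20
take 13 (≤ 20); 20 − 13 = 7
take 5 (≤ 7); 7 − 5 = 2
take 2 (≤ 2); 2 − 2 = 0
So 54 = 34 + 13 + 5 + 2, with no two terms consecutive in the sequence.

34 + 13 + 5 + 2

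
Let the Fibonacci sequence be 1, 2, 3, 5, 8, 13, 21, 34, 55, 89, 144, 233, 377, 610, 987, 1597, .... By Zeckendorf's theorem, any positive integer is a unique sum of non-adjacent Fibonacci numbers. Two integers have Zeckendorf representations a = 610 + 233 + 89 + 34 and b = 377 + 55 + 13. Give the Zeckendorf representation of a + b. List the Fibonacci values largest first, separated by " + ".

987 + 377 + 34 + 13

The two numbers are 966 and 445, so their sum is 1411.
987 ≤ 1411 < 1597, so take 987; remainder 424
377 ≤ 424 < 610, so take 377; remainder 47
34 ≤ 47 < 55, so take 34; remainder 13
13 ≤ 13 < 21, so take 13; remainder 0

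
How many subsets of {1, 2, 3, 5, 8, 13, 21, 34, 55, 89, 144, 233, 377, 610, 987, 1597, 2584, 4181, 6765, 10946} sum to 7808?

41

Starting from the Zeckendorf form and repeatedly splitting a term F_k into F_{k−1} + F_{k−2} (when neither is already used) reaches every representation.
7808 = 6765+987+55+1 = 6765+987+34+21+1 = 6765+610+377+55+1 = 6765+987+34+13+8+1 = 6765+610+377+34+21+1 = … (36 more), for 41 in all.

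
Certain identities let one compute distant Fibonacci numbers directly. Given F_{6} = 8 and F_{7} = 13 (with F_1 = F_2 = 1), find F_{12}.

By the doubling identity F_{2k} = F_k(2F_{k+1} − F_k): F_{12} = 8·(2·13 − 8) = 8·18 = 144.

144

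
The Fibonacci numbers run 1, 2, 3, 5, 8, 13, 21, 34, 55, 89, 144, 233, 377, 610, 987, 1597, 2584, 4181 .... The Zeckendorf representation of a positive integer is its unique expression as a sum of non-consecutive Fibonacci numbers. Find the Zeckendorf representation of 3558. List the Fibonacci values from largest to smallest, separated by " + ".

2584 + 610 + 233 + 89 + 34 + 8

take 2584 (≤ 3558); 3558 − 2584 = 974
take 610 (≤ 974); 974 − 610 = 364
take 233 (≤ 364); 364 − 233 = 131
take 89 (≤ 131); 131 − 89 = 42
take 34 (≤ 42); 42 − 34 = 8
take 8 (≤ 8); 8 − 8 = 0
So 3558 = 2584 + 610 + 233 + 89 + 34 + 8, with no two terms consecutive in the sequence.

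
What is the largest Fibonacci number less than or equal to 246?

233

233 ≤ 246 < 377, so the largest Fibonacci number not exceeding 246 is 233.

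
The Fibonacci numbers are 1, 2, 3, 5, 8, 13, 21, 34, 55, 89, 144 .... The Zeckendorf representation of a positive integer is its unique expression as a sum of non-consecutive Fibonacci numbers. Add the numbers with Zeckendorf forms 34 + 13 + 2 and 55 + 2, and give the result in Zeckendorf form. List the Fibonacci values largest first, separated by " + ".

The two numbers are 49 and 57, so their sum is 106.
Greedily peel off the largest Fibonacci term at each step:
take 89 (≤ 106); 106 − 89 = 17
take 13 (≤ 17); 17 − 13 = 4
take 3 (≤ 4); 4 − 3 = 1
take 1 (≤ 1); 1 − 1 = 0

89 + 13 + 3 + 1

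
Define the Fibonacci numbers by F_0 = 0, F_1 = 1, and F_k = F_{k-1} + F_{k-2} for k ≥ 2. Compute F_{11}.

Iterating the recurrence up to F_{6} = 8 and F_{5} = 5:
F_{7} = F_{6} + F_{5} = 8 + 5 = 13
F_{8} = F_{7} + F_{6} = 13 + 8 = 21
F_{9} = F_{8} + F_{7} = 21 + 13 = 34
F_{10} = F_{9} + F_{8} = 34 + 21 = 55
F_{11} = F_{10} + F_{9} = 55 + 34 = 89

89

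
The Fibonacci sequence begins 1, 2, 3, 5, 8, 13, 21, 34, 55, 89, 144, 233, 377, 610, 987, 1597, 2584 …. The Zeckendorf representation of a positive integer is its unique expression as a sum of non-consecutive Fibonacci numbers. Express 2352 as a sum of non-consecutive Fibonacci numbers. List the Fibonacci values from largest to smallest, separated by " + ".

Greedy algorithm:
subtract 1597 from 2352: 755 remains
subtract 610 from 755: 145 remains
subtract 144 from 145: 1 remains
subtract 1 from 1: 0 remains
So 2352 = 1597 + 610 + 144 + 1, with no two terms consecutive in the sequence.

1597 + 610 + 144 + 1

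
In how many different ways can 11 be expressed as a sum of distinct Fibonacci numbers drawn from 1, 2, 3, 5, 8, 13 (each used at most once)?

3

Starting from the Zeckendorf form and repeatedly splitting a term F_k into F_{k−1} + F_{k−2} (when neither is already used) reaches every representation.
11 = 8+3 = 8+2+1 = 5+3+2+1 — 3 representations.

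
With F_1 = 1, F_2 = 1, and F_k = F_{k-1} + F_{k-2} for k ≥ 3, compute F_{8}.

F_{2} = F_{1} + F_{0} = 1 + 0 = 1
F_{3} = F_{2} + F_{1} = 1 + 1 = 2
F_{4} = F_{3} + F_{2} = 2 + 1 = 3
F_{5} = F_{4} + F_{3} = 3 + 2 = 5
F_{6} = F_{5} + F_{4} = 5 + 3 = 8
F_{7} = F_{6} + F_{5} = 8 + 5 = 13
F_{8} = F_{7} + F_{6} = 13 + 8 = 21

21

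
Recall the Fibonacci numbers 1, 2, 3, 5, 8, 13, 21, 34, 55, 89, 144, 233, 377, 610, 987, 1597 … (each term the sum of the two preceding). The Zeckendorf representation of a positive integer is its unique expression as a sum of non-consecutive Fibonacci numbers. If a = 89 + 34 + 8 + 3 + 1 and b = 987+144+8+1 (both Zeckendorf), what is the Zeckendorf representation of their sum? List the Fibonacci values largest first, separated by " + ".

987 + 233 + 55

The two numbers are 135 and 1140, so their sum is 1275.
1275: greatest Fibonacci not exceeding it is 987, leaving 288
288: greatest Fibonacci not exceeding it is 233, leaving 55
55: greatest Fibonacci not exceeding it is 55, leaving 0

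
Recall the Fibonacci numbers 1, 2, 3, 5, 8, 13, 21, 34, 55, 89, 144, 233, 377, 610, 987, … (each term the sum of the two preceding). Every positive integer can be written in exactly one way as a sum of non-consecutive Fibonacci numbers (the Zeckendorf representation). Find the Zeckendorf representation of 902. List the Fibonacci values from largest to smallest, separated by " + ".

610 + 233 + 55 + 3 + 1

Repeatedly subtract the largest Fibonacci number that fits:
subtract 610 from 902: 292 remains
subtract 233 from 292: 59 remains
subtract 55 from 59: 4 remains
subtract 3 from 4: 1 remains
subtract 1 from 1: 0 remains
So 902 = 610 + 233 + 55 + 3 + 1, with no two terms consecutive in the sequence.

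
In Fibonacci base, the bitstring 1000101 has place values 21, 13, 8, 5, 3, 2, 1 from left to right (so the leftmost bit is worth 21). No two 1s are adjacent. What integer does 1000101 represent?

Summing the place values of the 1 bits: 21 + 3 + 1 = 25.

25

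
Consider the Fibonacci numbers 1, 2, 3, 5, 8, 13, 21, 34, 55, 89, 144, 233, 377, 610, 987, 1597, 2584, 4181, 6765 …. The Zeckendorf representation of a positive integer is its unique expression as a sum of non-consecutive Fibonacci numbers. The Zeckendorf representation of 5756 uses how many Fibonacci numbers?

Repeatedly subtract the largest Fibonacci number that fits:
4181 ≤ 5756 < 6765, so take 4181; remainder 1575
987 ≤ 1575 < 1597, so take 987; remainder 588
377 ≤ 588 < 610, so take 377; remainder 211
144 ≤ 211 < 233, so take 144; remainder 67
55 ≤ 67 < 89, so take 55; remainder 12
8 ≤ 12 < 13, so take 8; remainder 4
3 ≤ 4 < 5, so take 3; remainder 1
1 ≤ 1 < 2, so take 1; remainder 0
5756 = 4181 + 987 + 377 + 144 + 55 + 8 + 3 + 1, which has 8 terms.

8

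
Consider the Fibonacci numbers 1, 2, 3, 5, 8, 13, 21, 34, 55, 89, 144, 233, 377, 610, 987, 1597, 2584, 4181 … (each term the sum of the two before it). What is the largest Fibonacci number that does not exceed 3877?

2584 ≤ 3877 < 4181, so the largest Fibonacci number not exceeding 3877 is 2584.

2584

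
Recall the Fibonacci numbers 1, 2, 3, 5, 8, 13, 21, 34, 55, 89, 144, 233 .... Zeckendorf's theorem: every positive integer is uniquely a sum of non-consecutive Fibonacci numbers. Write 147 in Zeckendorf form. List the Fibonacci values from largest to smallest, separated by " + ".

144 + 3

take 144 (≤ 147); 147 − 144 = 3
take 3 (≤ 3); 3 − 3 = 0
So 147 = 144 + 3, with no two terms consecutive in the sequence.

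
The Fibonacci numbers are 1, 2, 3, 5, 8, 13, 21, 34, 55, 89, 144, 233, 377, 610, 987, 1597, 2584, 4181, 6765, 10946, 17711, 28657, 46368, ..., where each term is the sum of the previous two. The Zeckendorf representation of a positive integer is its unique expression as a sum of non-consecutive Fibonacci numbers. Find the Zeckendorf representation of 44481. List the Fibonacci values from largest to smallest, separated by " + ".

Greedy algorithm:
44481: greatest Fibonacci not exceeding it is 28657, leaving 15824
15824: greatest Fibonacci not exceeding it is 10946, leaving 4878
4878: greatest Fibonacci not exceeding it is 4181, leaving 697
697: greatest Fibonacci not exceeding it is 610, leaving 87
87: greatest Fibonacci not exceeding it is 55, leaving 32
32: greatest Fibonacci not exceeding it is 21, leaving 11
11: greatest Fibonacci not exceeding it is 8, leaving 3
3: greatest Fibonacci not exceeding it is 3, leaving 0
So 44481 = 28657 + 10946 + 4181 + 610 + 55 + 21 + 8 + 3, with no two terms consecutive in the sequence.

28657 + 10946 + 4181 + 610 + 55 + 21 + 8 + 3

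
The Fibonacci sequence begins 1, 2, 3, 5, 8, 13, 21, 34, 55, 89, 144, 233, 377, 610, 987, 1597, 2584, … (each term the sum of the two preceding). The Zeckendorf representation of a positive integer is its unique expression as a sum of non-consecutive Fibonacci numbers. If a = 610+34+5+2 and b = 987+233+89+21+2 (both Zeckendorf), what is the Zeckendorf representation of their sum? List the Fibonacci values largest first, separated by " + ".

The two numbers are 651 and 1332, so their sum is 1983.
Greedily peel off the largest Fibonacci term at each step:
1983: greatest Fibonacci not exceeding it is 1597, leaving 386
386: greatest Fibonacci not exceeding it is 377, leaving 9
9: greatest Fibonacci not exceeding it is 8, leaving 1
1: greatest Fibonacci not exceeding it is 1, leaving 0

1597 + 377 + 8 + 1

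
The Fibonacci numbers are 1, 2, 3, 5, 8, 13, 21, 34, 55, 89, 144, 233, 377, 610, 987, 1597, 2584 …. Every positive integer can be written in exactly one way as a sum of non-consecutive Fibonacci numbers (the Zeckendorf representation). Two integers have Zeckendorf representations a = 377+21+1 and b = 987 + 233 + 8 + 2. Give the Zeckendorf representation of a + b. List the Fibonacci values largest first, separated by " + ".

The two numbers are 399 and 1230, so their sum is 1629.
Repeatedly subtract the largest Fibonacci number that fits:
subtract 1597 from 1629: 32 remains
subtract 21 from 32: 11 remains
subtract 8 from 11: 3 remains
subtract 3 from 3: 0 remains

1597 + 21 + 8 + 3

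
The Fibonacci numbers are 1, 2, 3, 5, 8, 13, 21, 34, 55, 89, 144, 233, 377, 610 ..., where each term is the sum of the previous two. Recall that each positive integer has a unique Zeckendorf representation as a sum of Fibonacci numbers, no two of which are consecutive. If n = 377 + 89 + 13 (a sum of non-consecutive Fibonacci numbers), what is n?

377 + 89 + 13 = 479.

479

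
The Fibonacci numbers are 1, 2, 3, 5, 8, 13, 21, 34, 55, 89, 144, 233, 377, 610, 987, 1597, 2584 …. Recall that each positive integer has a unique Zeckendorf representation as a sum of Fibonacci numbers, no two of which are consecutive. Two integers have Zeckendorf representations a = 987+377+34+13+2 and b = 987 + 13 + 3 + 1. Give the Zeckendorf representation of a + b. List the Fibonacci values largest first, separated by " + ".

1597 + 610 + 144 + 55 + 8 + 3

The two numbers are 1413 and 1004, so their sum is 2417.
Greedily peel off the largest Fibonacci term at each step:
2417: greatest Fibonacci not exceeding it is 1597, leaving 820
820: greatest Fibonacci not exceeding it is 610, leaving 210
210: greatest Fibonacci not exceeding it is 144, leaving 66
66: greatest Fibonacci not exceeding it is 55, leaving 11
11: greatest Fibonacci not exceeding it is 8, leaving 3
3: greatest Fibonacci not exceeding it is 3, leaving 0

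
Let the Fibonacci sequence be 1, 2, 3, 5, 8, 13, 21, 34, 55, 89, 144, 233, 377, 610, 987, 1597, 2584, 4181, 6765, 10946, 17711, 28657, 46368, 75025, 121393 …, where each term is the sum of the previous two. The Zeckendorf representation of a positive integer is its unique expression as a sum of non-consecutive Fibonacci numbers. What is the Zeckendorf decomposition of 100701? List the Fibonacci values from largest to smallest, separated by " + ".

75025 + 17711 + 6765 + 987 + 144 + 55 + 13 + 1

Greedily peel off the largest Fibonacci term at each step:
75025 ≤ 100701 < 121393, so take 75025; remainder 25676
17711 ≤ 25676 < 28657, so take 17711; remainder 7965
6765 ≤ 7965 < 10946, so take 6765; remainder 1200
987 ≤ 1200 < 1597, so take 987; remainder 213
144 ≤ 213 < 233, so take 144; remainder 69
55 ≤ 69 < 89, so take 55; remainder 14
13 ≤ 14 < 21, so take 13; remainder 1
1 ≤ 1 < 2, so take 1; remainder 0
So 100701 = 75025 + 17711 + 6765 + 987 + 144 + 55 + 13 + 1, with no two terms consecutive in the sequence.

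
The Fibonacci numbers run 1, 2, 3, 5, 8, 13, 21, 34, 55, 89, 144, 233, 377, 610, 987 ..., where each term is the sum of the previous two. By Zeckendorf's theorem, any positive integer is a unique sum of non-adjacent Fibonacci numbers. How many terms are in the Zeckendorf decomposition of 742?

5

742 − 610 = 132
132 − 89 = 43
43 − 34 = 9
9 − 8 = 1
1 − 1 = 0
742 = 610 + 89 + 34 + 8 + 1, which has 5 terms.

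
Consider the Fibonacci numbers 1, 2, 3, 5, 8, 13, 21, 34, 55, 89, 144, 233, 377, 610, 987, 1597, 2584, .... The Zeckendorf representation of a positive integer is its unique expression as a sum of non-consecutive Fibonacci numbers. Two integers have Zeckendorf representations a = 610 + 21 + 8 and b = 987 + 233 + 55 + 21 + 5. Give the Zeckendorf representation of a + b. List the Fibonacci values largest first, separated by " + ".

1597 + 233 + 89 + 21

The two numbers are 639 and 1301, so their sum is 1940.
1940: greatest Fibonacci not exceeding it is 1597, leaving 343
343: greatest Fibonacci not exceeding it is 233, leaving 110
110: greatest Fibonacci not exceeding it is 89, leaving 21
21: greatest Fibonacci not exceeding it is 21, leaving 0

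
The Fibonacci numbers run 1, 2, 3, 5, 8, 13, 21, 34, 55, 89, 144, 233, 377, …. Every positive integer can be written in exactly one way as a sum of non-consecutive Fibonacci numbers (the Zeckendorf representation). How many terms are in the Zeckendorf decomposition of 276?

4

largest Fibonacci ≤ 276 is 233; 276 − 233 = 43
largest Fibonacci ≤ 43 is 34; 43 − 34 = 9
largest Fibonacci ≤ 9 is 8; 9 − 8 = 1
largest Fibonacci ≤ 1 is 1; 1 − 1 = 0
276 = 233 + 34 + 8 + 1, which has 4 terms.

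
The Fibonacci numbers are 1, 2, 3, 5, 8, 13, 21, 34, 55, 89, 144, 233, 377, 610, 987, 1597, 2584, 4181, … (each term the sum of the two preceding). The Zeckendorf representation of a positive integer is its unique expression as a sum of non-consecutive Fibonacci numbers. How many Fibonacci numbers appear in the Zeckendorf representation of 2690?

subtract 2584 from 2690: 106 remains
subtract 89 from 106: 17 remains
subtract 13 from 17: 4 remains
subtract 3 from 4: 1 remains
subtract 1 from 1: 0 remains
2690 = 2584 + 89 + 13 + 3 + 1, which has 5 terms.

5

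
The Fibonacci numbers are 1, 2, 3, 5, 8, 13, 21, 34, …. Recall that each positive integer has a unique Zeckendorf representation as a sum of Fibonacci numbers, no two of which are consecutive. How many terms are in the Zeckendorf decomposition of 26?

Repeatedly subtract the largest Fibonacci number that fits:
largest Fibonacci ≤ 26 is 21; 26 − 21 = 5
largest Fibonacci ≤ 5 is 5; 5 − 5 = 0
26 = 21 + 5, which has 2 terms.

2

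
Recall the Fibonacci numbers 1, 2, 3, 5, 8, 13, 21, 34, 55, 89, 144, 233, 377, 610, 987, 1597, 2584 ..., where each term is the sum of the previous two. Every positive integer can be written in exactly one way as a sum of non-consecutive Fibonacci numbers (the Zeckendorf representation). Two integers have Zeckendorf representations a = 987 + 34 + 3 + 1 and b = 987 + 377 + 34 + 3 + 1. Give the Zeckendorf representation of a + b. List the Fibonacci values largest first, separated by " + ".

The two numbers are 1025 and 1402, so their sum is 2427.
2427: greatest Fibonacci not exceeding it is 1597, leaving 830
830: greatest Fibonacci not exceeding it is 610, leaving 220
220: greatest Fibonacci not exceeding it is 144, leaving 76
76: greatest Fibonacci not exceeding it is 55, leaving 21
21: greatest Fibonacci not exceeding it is 21, leaving 0

1597 + 610 + 144 + 55 + 21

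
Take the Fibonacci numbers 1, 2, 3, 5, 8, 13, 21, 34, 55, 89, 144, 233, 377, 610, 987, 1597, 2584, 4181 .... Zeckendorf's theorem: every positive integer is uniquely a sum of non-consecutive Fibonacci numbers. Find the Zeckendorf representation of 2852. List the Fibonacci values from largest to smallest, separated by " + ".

2584 + 233 + 34 + 1

Repeatedly subtract the largest Fibonacci number that fits:
2584 ≤ 2852 < 4181, so take 2584; remainder 268
233 ≤ 268 < 377, so take 233; remainder 35
34 ≤ 35 < 55, so take 34; remainder 1
1 ≤ 1 < 2, so take 1; remainder 0
So 2852 = 2584 + 233 + 34 + 1, with no two terms consecutive in the sequence.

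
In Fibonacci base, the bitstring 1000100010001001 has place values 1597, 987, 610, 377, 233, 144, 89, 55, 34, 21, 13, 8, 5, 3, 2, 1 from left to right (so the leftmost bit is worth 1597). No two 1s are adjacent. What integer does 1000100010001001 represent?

Summing the place values of the 1 bits: 1597 + 233 + 34 + 5 + 1 = 1870.

1870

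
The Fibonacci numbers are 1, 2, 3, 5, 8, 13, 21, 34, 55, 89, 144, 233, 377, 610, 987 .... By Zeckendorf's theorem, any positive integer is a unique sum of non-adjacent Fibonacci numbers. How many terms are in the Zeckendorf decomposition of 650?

4

650 − 610 = 40
40 − 34 = 6
6 − 5 = 1
1 − 1 = 0
650 = 610 + 34 + 5 + 1, which has 4 terms.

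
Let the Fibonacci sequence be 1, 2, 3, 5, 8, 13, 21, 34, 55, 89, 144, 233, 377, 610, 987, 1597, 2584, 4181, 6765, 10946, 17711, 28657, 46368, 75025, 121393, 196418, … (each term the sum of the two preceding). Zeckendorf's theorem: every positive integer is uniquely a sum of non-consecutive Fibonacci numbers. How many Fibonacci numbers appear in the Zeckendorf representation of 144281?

6

144281 − 121393 = 22888
22888 − 17711 = 5177
5177 − 4181 = 996
996 − 987 = 9
9 − 8 = 1
1 − 1 = 0
144281 = 121393 + 17711 + 4181 + 987 + 8 + 1, which has 6 terms.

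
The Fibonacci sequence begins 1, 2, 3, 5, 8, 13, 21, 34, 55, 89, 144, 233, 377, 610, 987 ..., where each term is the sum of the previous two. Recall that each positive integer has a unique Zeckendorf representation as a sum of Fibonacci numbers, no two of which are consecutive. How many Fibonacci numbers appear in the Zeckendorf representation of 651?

4

subtract 610 from 651: 41 remains
subtract 34 from 41: 7 remains
subtract 5 from 7: 2 remains
subtract 2 from 2: 0 remains
651 = 610 + 34 + 5 + 2, which has 4 terms.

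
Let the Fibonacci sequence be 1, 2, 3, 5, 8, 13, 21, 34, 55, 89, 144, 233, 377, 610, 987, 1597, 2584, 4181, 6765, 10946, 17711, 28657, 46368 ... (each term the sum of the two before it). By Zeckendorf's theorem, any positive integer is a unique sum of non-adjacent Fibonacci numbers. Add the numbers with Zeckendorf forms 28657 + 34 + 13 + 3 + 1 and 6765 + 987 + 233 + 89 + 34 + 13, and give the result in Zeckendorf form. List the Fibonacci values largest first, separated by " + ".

The two numbers are 28708 and 8121, so their sum is 36829.
36829: greatest Fibonacci not exceeding it is 28657, leaving 8172
8172: greatest Fibonacci not exceeding it is 6765, leaving 1407
1407: greatest Fibonacci not exceeding it is 987, leaving 420
420: greatest Fibonacci not exceeding it is 377, leaving 43
43: greatest Fibonacci not exceeding it is 34, leaving 9
9: greatest Fibonacci not exceeding it is 8, leaving 1
1: greatest Fibonacci not exceeding it is 1, leaving 0

28657 + 6765 + 987 + 377 + 34 + 8 + 1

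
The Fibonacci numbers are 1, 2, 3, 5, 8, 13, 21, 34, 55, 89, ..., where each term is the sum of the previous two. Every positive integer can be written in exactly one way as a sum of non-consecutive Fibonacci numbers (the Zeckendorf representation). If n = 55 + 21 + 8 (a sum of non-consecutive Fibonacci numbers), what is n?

55 + 21 + 8 = 84.

84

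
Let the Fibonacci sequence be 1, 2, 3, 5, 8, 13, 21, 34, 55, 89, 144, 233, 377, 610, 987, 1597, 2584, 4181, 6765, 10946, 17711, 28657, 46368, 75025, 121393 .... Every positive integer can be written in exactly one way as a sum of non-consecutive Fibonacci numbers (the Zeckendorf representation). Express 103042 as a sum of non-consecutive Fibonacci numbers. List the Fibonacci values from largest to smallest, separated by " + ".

Greedy algorithm:
103042 − 75025 = 28017
28017 − 17711 = 10306
10306 − 6765 = 3541
3541 − 2584 = 957
957 − 610 = 347
347 − 233 = 114
114 − 89 = 25
25 − 21 = 4
4 − 3 = 1
1 − 1 = 0
So 103042 = 75025 + 17711 + 6765 + 2584 + 610 + 233 + 89 + 21 + 3 + 1, with no two terms consecutive in the sequence.

75025 + 17711 + 6765 + 2584 + 610 + 233 + 89 + 21 + 3 + 1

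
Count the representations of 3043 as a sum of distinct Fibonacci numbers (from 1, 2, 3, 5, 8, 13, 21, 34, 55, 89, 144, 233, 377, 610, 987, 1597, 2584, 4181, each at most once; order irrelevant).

36

Each representation comes from the Zeckendorf form by replacing some F_k with F_{k−1} + F_{k−2} where possible.
3043 = 2584+377+55+21+5+1 = 2584+377+55+21+3+2+1 = 2584+377+55+13+8+5+1 = … (33 more), for 36 in all.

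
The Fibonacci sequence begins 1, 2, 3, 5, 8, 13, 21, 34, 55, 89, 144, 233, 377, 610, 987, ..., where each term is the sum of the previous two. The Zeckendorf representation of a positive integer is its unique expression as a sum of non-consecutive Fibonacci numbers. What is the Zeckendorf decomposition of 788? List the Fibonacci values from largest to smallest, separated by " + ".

610 + 144 + 34

Greedily peel off the largest Fibonacci term at each step:
788 − 610 = 178
178 − 144 = 34
34 − 34 = 0
So 788 = 610 + 144 + 34, with no two terms consecutive in the sequence.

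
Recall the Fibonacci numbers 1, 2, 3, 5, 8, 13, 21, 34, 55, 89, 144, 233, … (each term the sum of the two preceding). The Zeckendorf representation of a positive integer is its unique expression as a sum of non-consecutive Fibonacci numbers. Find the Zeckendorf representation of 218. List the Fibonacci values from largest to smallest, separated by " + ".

144 + 55 + 13 + 5 + 1

Greedily peel off the largest Fibonacci term at each step:
218 − 144 = 74
74 − 55 = 19
19 − 13 = 6
6 − 5 = 1
1 − 1 = 0
So 218 = 144 + 55 + 13 + 5 + 1, with no two terms consecutive in the sequence.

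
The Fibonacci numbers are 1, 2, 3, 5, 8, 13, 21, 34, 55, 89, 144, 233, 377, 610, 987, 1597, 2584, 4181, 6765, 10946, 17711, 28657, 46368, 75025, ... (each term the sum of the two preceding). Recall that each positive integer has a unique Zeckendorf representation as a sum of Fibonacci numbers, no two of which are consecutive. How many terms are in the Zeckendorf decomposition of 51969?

Greedy algorithm:
51969 − 46368 = 5601
5601 − 4181 = 1420
1420 − 987 = 433
433 − 377 = 56
56 − 55 = 1
1 − 1 = 0
51969 = 46368 + 4181 + 987 + 377 + 55 + 1, which has 6 terms.

6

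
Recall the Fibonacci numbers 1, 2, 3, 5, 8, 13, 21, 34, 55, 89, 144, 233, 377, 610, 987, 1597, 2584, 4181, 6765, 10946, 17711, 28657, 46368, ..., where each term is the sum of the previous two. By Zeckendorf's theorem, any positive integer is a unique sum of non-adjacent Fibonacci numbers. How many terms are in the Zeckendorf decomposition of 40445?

Greedy algorithm:
take 28657 (≤ 40445); 40445 − 28657 = 11788
take 10946 (≤ 11788); 11788 − 10946 = 842
take 610 (≤ 842); 842 − 610 = 232
take 144 (≤ 232); 232 − 144 = 88
take 55 (≤ 88); 88 − 55 = 33
take 21 (≤ 33); 33 − 21 = 12
take 8 (≤ 12); 12 − 8 = 4
take 3 (≤ 4); 4 − 3 = 1
take 1 (≤ 1); 1 − 1 = 0
40445 = 28657 + 10946 + 610 + 144 + 55 + 21 + 8 + 3 + 1, which has 9 terms.

9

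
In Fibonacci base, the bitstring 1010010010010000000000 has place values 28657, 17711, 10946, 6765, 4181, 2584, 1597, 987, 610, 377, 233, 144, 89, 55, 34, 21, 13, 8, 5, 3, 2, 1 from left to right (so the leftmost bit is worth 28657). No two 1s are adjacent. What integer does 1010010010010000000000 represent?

42941

Summing the place values of the 1 bits: 28657 + 10946 + 2584 + 610 + 144 = 42941.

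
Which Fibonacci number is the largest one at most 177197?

121393 ≤ 177197 < 196418, so the largest Fibonacci number not exceeding 177197 is 121393.

121393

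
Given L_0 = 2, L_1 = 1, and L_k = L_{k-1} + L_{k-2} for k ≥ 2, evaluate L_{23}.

64079

Iterating the recurrence up to L_{15} = 1364 and L_{14} = 843:
L_{16} = L_{15} + L_{14} = 1364 + 843 = 2207
L_{17} = L_{16} + L_{15} = 2207 + 1364 = 3571
L_{18} = L_{17} + L_{16} = 3571 + 2207 = 5778
L_{19} = L_{18} + L_{17} = 5778 + 3571 = 9349
L_{20} = L_{19} + L_{18} = 9349 + 5778 = 15127
L_{21} = L_{20} + L_{19} = 15127 + 9349 = 24476
L_{22} = L_{21} + L_{20} = 24476 + 15127 = 39603
L_{23} = L_{22} + L_{21} = 39603 + 24476 = 64079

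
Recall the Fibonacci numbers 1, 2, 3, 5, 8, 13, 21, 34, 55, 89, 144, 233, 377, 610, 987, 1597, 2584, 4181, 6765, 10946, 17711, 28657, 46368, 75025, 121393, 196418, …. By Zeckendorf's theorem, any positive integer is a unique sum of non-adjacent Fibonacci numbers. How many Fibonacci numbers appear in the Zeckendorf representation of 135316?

6

Greedily peel off the largest Fibonacci term at each step:
take 121393 (≤ 135316); 135316 − 121393 = 13923
take 10946 (≤ 13923); 13923 − 10946 = 2977
take 2584 (≤ 2977); 2977 − 2584 = 393
take 377 (≤ 393); 393 − 377 = 16
take 13 (≤ 16); 16 − 13 = 3
take 3 (≤ 3); 3 − 3 = 0
135316 = 121393 + 10946 + 2584 + 377 + 13 + 3, which has 6 terms.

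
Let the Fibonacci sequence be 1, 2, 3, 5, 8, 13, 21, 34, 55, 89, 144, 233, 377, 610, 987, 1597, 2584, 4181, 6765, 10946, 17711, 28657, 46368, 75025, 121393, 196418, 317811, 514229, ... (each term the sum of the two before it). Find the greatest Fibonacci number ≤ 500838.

317811

317811 ≤ 500838 < 514229, so the largest Fibonacci number not exceeding 500838 is 317811.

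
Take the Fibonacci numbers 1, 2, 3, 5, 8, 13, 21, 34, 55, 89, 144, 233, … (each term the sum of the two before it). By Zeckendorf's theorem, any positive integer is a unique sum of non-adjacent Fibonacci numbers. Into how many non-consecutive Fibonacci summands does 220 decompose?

3

144 ≤ 220 < 233, so take 144; remainder 76
55 ≤ 76 < 89, so take 55; remainder 21
21 ≤ 21 < 34, so take 21; remainder 0
220 = 144 + 55 + 21, which has 3 terms.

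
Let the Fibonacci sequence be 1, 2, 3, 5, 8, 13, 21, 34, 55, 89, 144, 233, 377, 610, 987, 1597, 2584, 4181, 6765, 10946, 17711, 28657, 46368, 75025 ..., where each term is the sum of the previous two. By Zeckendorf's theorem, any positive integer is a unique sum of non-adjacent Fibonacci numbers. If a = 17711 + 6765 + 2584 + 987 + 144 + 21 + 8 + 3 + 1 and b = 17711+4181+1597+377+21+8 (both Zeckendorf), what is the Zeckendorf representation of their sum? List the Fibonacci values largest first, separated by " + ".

The two numbers are 28224 and 23895, so their sum is 52119.
Greedy algorithm:
take 46368 (≤ 52119); 52119 − 46368 = 5751
take 4181 (≤ 5751); 5751 − 4181 = 1570
take 987 (≤ 1570); 1570 − 987 = 583
take 377 (≤ 583); 583 − 377 = 206
take 144 (≤ 206); 206 − 144 = 62
take 55 (≤ 62); 62 − 55 = 7
take 5 (≤ 7); 7 − 5 = 2
take 2 (≤ 2); 2 − 2 = 0

46368 + 4181 + 987 + 377 + 144 + 55 + 5 + 2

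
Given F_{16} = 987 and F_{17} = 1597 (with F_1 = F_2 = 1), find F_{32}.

2178309

By the doubling identity F_{2k} = F_k(2F_{k+1} − F_k): F_{32} = 987·(2·1597 − 987) = 987·2207 = 2178309.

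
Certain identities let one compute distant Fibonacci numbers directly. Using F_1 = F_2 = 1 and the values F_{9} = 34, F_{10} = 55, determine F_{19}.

By the addition formula F_{m+n} = F_m F_{n+1} + F_{m−1} F_n with m=10, n=9: F_{19} = 55·55 + 34·34 = 3025 + 1156 = 4181.

4181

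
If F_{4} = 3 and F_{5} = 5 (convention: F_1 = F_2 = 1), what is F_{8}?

21

By the doubling identity F_{2k} = F_k(2F_{k+1} − F_k): F_{8} = 3·(2·5 − 3) = 3·7 = 21.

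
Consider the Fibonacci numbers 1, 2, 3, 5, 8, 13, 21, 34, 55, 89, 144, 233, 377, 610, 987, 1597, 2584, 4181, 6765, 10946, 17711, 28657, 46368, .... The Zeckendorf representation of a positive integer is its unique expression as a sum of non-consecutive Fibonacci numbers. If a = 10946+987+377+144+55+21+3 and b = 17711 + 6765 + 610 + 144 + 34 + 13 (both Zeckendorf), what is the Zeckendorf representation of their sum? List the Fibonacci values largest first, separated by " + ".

The two numbers are 12533 and 25277, so their sum is 37810.
Greedily peel off the largest Fibonacci term at each step:
37810 − 28657 = 9153
9153 − 6765 = 2388
2388 − 1597 = 791
791 − 610 = 181
181 − 144 = 37
37 − 34 = 3
3 − 3 = 0

28657 + 6765 + 1597 + 610 + 144 + 34 + 3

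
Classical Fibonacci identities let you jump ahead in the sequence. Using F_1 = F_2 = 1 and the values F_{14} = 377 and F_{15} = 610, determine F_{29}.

514229

By F_{2k+1} = F_k² + F_{k+1}²: F_{29} = 377² + 610² = 142129 + 372100 = 514229.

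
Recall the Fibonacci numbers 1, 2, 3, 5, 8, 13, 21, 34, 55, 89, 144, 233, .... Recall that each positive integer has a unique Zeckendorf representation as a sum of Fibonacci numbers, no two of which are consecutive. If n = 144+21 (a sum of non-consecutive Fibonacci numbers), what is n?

144+21 = 165.

165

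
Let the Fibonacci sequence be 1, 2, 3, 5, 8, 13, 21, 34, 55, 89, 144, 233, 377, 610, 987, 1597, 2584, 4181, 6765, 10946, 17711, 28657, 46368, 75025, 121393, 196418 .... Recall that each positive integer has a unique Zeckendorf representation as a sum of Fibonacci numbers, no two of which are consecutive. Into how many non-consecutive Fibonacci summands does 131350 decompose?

9

subtract 121393 from 131350: 9957 remains
subtract 6765 from 9957: 3192 remains
subtract 2584 from 3192: 608 remains
subtract 377 from 608: 231 remains
subtract 144 from 231: 87 remains
subtract 55 from 87: 32 remains
subtract 21 from 32: 11 remains
subtract 8 from 11: 3 remains
subtract 3 from 3: 0 remains
131350 = 121393 + 6765 + 2584 + 377 + 144 + 55 + 21 + 8 + 3, which has 9 terms.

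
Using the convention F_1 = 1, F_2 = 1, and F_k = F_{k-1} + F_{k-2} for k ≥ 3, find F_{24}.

46368

Iterating the recurrence up to F_{16} = 987 and F_{15} = 610:
F_{17} = F_{16} + F_{15} = 987 + 610 = 1597
F_{18} = F_{17} + F_{16} = 1597 + 987 = 2584
F_{19} = F_{18} + F_{17} = 2584 + 1597 = 4181
F_{20} = F_{19} + F_{18} = 4181 + 2584 = 6765
F_{21} = F_{20} + F_{19} = 6765 + 4181 = 10946
F_{22} = F_{21} + F_{20} = 10946 + 6765 = 17711
F_{23} = F_{22} + F_{21} = 17711 + 10946 = 28657
F_{24} = F_{23} + F_{22} = 28657 + 17711 = 46368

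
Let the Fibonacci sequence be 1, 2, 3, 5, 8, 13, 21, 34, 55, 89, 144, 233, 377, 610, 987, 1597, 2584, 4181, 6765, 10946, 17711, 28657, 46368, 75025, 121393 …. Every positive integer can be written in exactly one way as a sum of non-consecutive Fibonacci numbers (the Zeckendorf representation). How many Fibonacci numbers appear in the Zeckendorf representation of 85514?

75025 ≤ 85514 < 121393, so take 75025; remainder 10489
6765 ≤ 10489 < 10946, so take 6765; remainder 3724
2584 ≤ 3724 < 4181, so take 2584; remainder 1140
987 ≤ 1140 < 1597, so take 987; remainder 153
144 ≤ 153 < 233, so take 144; remainder 9
8 ≤ 9 < 13, so take 8; remainder 1
1 ≤ 1 < 2, so take 1; remainder 0
85514 = 75025 + 6765 + 2584 + 987 + 144 + 8 + 1, which has 7 terms.

7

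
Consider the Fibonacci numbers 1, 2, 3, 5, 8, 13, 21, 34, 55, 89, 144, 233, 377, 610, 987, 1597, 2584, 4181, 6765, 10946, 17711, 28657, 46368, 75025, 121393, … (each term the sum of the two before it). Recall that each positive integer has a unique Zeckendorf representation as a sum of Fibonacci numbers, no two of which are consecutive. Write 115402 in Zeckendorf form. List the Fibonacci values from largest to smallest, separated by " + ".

75025 + 28657 + 10946 + 610 + 144 + 13 + 5 + 2

subtract 75025 from 115402: 40377 remains
subtract 28657 from 40377: 11720 remains
subtract 10946 from 11720: 774 remains
subtract 610 from 774: 164 remains
subtract 144 from 164: 20 remains
subtract 13 from 20: 7 remains
subtract 5 from 7: 2 remains
subtract 2 from 2: 0 remains
So 115402 = 75025 + 28657 + 10946 + 610 + 144 + 13 + 5 + 2, with no two terms consecutive in the sequence.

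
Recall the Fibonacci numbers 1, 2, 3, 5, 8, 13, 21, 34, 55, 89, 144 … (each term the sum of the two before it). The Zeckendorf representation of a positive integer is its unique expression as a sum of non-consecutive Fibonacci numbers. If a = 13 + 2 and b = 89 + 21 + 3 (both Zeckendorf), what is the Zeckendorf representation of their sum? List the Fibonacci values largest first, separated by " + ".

89 + 34 + 5

The two numbers are 15 and 113, so their sum is 128.
subtract 89 from 128: 39 remains
subtract 34 from 39: 5 remains
subtract 5 from 5: 0 remains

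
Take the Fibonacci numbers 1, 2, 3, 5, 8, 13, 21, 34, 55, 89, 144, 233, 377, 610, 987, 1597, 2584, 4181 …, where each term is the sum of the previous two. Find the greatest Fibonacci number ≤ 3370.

2584 ≤ 3370 < 4181, so the largest Fibonacci number not exceeding 3370 is 2584.

2584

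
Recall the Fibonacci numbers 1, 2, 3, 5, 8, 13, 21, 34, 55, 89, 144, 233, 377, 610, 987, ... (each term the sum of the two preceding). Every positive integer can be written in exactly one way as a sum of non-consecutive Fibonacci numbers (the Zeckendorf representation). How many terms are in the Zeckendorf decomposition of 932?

Repeatedly subtract the largest Fibonacci number that fits:
610 ≤ 932 < 987, so take 610; remainder 322
233 ≤ 322 < 377, so take 233; remainder 89
89 ≤ 89 < 144, so take 89; remainder 0
932 = 610 + 233 + 89, which has 3 terms.

3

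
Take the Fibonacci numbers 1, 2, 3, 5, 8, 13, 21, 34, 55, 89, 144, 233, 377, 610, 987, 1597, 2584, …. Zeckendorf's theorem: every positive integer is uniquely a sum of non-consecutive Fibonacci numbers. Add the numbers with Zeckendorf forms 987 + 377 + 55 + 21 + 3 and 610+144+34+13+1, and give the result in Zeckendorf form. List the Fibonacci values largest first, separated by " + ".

The two numbers are 1443 and 802, so their sum is 2245.
2245: greatest Fibonacci not exceeding it is 1597, leaving 648
648: greatest Fibonacci not exceeding it is 610, leaving 38
38: greatest Fibonacci not exceeding it is 34, leaving 4
4: greatest Fibonacci not exceeding it is 3, leaving 1
1: greatest Fibonacci not exceeding it is 1, leaving 0

1597 + 610 + 34 + 3 + 1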